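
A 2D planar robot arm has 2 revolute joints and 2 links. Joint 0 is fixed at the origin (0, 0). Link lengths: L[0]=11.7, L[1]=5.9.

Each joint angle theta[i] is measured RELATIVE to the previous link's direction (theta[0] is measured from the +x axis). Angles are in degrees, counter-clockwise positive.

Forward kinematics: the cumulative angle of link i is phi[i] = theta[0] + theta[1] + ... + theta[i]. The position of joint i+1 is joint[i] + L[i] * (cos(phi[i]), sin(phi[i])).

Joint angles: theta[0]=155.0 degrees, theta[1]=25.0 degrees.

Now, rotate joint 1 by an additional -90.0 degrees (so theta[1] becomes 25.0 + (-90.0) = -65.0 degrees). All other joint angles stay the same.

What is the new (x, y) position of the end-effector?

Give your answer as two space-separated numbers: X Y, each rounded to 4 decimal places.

Answer: -10.6038 10.8446

Derivation:
joint[0] = (0.0000, 0.0000)  (base)
link 0: phi[0] = 155 = 155 deg
  cos(155 deg) = -0.9063, sin(155 deg) = 0.4226
  joint[1] = (0.0000, 0.0000) + 11.7 * (-0.9063, 0.4226) = (0.0000 + -10.6038, 0.0000 + 4.9446) = (-10.6038, 4.9446)
link 1: phi[1] = 155 + -65 = 90 deg
  cos(90 deg) = 0.0000, sin(90 deg) = 1.0000
  joint[2] = (-10.6038, 4.9446) + 5.9 * (0.0000, 1.0000) = (-10.6038 + 0.0000, 4.9446 + 5.9000) = (-10.6038, 10.8446)
End effector: (-10.6038, 10.8446)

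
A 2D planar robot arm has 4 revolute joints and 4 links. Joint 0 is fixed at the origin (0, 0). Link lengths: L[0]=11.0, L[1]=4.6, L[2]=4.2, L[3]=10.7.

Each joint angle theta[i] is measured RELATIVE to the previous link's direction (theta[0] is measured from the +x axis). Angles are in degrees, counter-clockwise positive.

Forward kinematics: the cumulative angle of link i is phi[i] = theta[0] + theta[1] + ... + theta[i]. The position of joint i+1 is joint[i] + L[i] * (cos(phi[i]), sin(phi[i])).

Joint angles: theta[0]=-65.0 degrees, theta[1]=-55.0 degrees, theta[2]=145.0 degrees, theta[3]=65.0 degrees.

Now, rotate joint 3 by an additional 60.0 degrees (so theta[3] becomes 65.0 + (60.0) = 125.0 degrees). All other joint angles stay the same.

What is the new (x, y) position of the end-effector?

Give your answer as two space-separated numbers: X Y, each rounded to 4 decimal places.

Answer: -3.1112 -6.8281

Derivation:
joint[0] = (0.0000, 0.0000)  (base)
link 0: phi[0] = -65 = -65 deg
  cos(-65 deg) = 0.4226, sin(-65 deg) = -0.9063
  joint[1] = (0.0000, 0.0000) + 11 * (0.4226, -0.9063) = (0.0000 + 4.6488, 0.0000 + -9.9694) = (4.6488, -9.9694)
link 1: phi[1] = -65 + -55 = -120 deg
  cos(-120 deg) = -0.5000, sin(-120 deg) = -0.8660
  joint[2] = (4.6488, -9.9694) + 4.6 * (-0.5000, -0.8660) = (4.6488 + -2.3000, -9.9694 + -3.9837) = (2.3488, -13.9531)
link 2: phi[2] = -65 + -55 + 145 = 25 deg
  cos(25 deg) = 0.9063, sin(25 deg) = 0.4226
  joint[3] = (2.3488, -13.9531) + 4.2 * (0.9063, 0.4226) = (2.3488 + 3.8065, -13.9531 + 1.7750) = (6.1553, -12.1781)
link 3: phi[3] = -65 + -55 + 145 + 125 = 150 deg
  cos(150 deg) = -0.8660, sin(150 deg) = 0.5000
  joint[4] = (6.1553, -12.1781) + 10.7 * (-0.8660, 0.5000) = (6.1553 + -9.2665, -12.1781 + 5.3500) = (-3.1112, -6.8281)
End effector: (-3.1112, -6.8281)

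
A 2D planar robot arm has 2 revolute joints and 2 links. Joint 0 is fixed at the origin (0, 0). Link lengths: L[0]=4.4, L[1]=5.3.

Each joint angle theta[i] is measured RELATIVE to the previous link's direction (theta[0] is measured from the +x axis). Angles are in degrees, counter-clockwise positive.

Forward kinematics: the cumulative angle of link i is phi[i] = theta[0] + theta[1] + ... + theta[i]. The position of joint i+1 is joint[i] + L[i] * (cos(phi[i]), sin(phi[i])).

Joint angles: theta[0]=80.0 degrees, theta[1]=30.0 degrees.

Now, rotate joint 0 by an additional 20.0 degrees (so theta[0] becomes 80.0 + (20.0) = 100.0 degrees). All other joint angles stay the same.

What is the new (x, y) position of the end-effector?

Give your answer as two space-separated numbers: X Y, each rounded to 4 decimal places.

joint[0] = (0.0000, 0.0000)  (base)
link 0: phi[0] = 100 = 100 deg
  cos(100 deg) = -0.1736, sin(100 deg) = 0.9848
  joint[1] = (0.0000, 0.0000) + 4.4 * (-0.1736, 0.9848) = (0.0000 + -0.7641, 0.0000 + 4.3332) = (-0.7641, 4.3332)
link 1: phi[1] = 100 + 30 = 130 deg
  cos(130 deg) = -0.6428, sin(130 deg) = 0.7660
  joint[2] = (-0.7641, 4.3332) + 5.3 * (-0.6428, 0.7660) = (-0.7641 + -3.4068, 4.3332 + 4.0600) = (-4.1708, 8.3932)
End effector: (-4.1708, 8.3932)

Answer: -4.1708 8.3932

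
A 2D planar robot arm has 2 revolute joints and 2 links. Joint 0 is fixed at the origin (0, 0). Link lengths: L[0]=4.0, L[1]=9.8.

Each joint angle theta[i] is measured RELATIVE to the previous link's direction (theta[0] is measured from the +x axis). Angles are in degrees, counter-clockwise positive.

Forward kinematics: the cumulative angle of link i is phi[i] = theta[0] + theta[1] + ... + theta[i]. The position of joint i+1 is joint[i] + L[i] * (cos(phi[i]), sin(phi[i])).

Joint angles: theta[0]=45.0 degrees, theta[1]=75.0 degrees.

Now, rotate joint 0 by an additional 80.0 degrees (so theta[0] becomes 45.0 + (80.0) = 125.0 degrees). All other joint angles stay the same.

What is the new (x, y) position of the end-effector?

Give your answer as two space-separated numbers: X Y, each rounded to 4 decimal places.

Answer: -11.5033 -0.0752

Derivation:
joint[0] = (0.0000, 0.0000)  (base)
link 0: phi[0] = 125 = 125 deg
  cos(125 deg) = -0.5736, sin(125 deg) = 0.8192
  joint[1] = (0.0000, 0.0000) + 4 * (-0.5736, 0.8192) = (0.0000 + -2.2943, 0.0000 + 3.2766) = (-2.2943, 3.2766)
link 1: phi[1] = 125 + 75 = 200 deg
  cos(200 deg) = -0.9397, sin(200 deg) = -0.3420
  joint[2] = (-2.2943, 3.2766) + 9.8 * (-0.9397, -0.3420) = (-2.2943 + -9.2090, 3.2766 + -3.3518) = (-11.5033, -0.0752)
End effector: (-11.5033, -0.0752)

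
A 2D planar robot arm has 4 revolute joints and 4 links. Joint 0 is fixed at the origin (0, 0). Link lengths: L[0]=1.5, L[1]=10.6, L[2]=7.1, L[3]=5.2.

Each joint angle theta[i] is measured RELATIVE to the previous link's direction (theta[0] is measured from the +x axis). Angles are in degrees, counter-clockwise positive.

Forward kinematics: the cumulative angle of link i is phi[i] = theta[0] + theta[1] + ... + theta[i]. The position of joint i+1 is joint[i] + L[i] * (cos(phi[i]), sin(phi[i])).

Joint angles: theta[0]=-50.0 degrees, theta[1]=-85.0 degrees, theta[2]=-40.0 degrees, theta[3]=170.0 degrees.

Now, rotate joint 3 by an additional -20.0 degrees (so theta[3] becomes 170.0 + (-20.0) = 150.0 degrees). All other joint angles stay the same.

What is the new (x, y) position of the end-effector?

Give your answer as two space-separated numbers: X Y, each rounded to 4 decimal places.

joint[0] = (0.0000, 0.0000)  (base)
link 0: phi[0] = -50 = -50 deg
  cos(-50 deg) = 0.6428, sin(-50 deg) = -0.7660
  joint[1] = (0.0000, 0.0000) + 1.5 * (0.6428, -0.7660) = (0.0000 + 0.9642, 0.0000 + -1.1491) = (0.9642, -1.1491)
link 1: phi[1] = -50 + -85 = -135 deg
  cos(-135 deg) = -0.7071, sin(-135 deg) = -0.7071
  joint[2] = (0.9642, -1.1491) + 10.6 * (-0.7071, -0.7071) = (0.9642 + -7.4953, -1.1491 + -7.4953) = (-6.5312, -8.6444)
link 2: phi[2] = -50 + -85 + -40 = -175 deg
  cos(-175 deg) = -0.9962, sin(-175 deg) = -0.0872
  joint[3] = (-6.5312, -8.6444) + 7.1 * (-0.9962, -0.0872) = (-6.5312 + -7.0730, -8.6444 + -0.6188) = (-13.6041, -9.2632)
link 3: phi[3] = -50 + -85 + -40 + 150 = -25 deg
  cos(-25 deg) = 0.9063, sin(-25 deg) = -0.4226
  joint[4] = (-13.6041, -9.2632) + 5.2 * (0.9063, -0.4226) = (-13.6041 + 4.7128, -9.2632 + -2.1976) = (-8.8913, -11.4608)
End effector: (-8.8913, -11.4608)

Answer: -8.8913 -11.4608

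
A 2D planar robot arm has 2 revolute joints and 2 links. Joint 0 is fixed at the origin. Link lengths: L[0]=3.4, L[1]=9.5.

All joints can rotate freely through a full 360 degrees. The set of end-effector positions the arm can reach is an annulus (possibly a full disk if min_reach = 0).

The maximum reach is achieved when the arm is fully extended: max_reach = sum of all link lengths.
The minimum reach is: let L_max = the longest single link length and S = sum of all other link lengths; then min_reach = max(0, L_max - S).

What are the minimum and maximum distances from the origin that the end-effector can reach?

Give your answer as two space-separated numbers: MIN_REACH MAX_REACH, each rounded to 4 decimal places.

Answer: 6.1000 12.9000

Derivation:
Link lengths: [3.4, 9.5]
max_reach = 3.4 + 9.5 = 12.9
L_max = max([3.4, 9.5]) = 9.5
S (sum of others) = 12.9 - 9.5 = 3.4
min_reach = max(0, 9.5 - 3.4) = max(0, 6.1) = 6.1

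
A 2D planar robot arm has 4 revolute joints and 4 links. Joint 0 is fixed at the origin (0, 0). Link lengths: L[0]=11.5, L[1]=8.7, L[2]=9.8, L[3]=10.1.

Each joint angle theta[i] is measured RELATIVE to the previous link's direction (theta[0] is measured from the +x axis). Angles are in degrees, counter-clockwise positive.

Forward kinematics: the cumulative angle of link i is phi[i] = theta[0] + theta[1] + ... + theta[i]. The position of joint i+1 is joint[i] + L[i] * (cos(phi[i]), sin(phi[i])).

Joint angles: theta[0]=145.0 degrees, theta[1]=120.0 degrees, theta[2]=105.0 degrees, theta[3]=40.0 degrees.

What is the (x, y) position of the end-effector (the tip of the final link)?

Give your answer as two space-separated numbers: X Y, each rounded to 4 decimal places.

Answer: 5.9648 7.3680

Derivation:
joint[0] = (0.0000, 0.0000)  (base)
link 0: phi[0] = 145 = 145 deg
  cos(145 deg) = -0.8192, sin(145 deg) = 0.5736
  joint[1] = (0.0000, 0.0000) + 11.5 * (-0.8192, 0.5736) = (0.0000 + -9.4202, 0.0000 + 6.5961) = (-9.4202, 6.5961)
link 1: phi[1] = 145 + 120 = 265 deg
  cos(265 deg) = -0.0872, sin(265 deg) = -0.9962
  joint[2] = (-9.4202, 6.5961) + 8.7 * (-0.0872, -0.9962) = (-9.4202 + -0.7583, 6.5961 + -8.6669) = (-10.1785, -2.0708)
link 2: phi[2] = 145 + 120 + 105 = 370 deg
  cos(370 deg) = 0.9848, sin(370 deg) = 0.1736
  joint[3] = (-10.1785, -2.0708) + 9.8 * (0.9848, 0.1736) = (-10.1785 + 9.6511, -2.0708 + 1.7018) = (-0.5274, -0.3690)
link 3: phi[3] = 145 + 120 + 105 + 40 = 410 deg
  cos(410 deg) = 0.6428, sin(410 deg) = 0.7660
  joint[4] = (-0.5274, -0.3690) + 10.1 * (0.6428, 0.7660) = (-0.5274 + 6.4922, -0.3690 + 7.7370) = (5.9648, 7.3680)
End effector: (5.9648, 7.3680)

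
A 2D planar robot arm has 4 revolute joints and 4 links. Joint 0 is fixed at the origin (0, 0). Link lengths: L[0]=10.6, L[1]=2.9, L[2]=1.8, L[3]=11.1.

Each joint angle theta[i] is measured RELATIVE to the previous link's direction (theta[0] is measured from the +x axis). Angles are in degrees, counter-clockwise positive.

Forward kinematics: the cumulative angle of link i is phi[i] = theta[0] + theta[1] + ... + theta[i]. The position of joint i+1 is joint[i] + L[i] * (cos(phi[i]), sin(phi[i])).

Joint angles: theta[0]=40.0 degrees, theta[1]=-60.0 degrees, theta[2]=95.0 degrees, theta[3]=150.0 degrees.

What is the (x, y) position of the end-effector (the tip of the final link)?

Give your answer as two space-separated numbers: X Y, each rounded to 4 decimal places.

Answer: 3.4622 -0.2885

Derivation:
joint[0] = (0.0000, 0.0000)  (base)
link 0: phi[0] = 40 = 40 deg
  cos(40 deg) = 0.7660, sin(40 deg) = 0.6428
  joint[1] = (0.0000, 0.0000) + 10.6 * (0.7660, 0.6428) = (0.0000 + 8.1201, 0.0000 + 6.8135) = (8.1201, 6.8135)
link 1: phi[1] = 40 + -60 = -20 deg
  cos(-20 deg) = 0.9397, sin(-20 deg) = -0.3420
  joint[2] = (8.1201, 6.8135) + 2.9 * (0.9397, -0.3420) = (8.1201 + 2.7251, 6.8135 + -0.9919) = (10.8452, 5.8217)
link 2: phi[2] = 40 + -60 + 95 = 75 deg
  cos(75 deg) = 0.2588, sin(75 deg) = 0.9659
  joint[3] = (10.8452, 5.8217) + 1.8 * (0.2588, 0.9659) = (10.8452 + 0.4659, 5.8217 + 1.7387) = (11.3111, 7.5604)
link 3: phi[3] = 40 + -60 + 95 + 150 = 225 deg
  cos(225 deg) = -0.7071, sin(225 deg) = -0.7071
  joint[4] = (11.3111, 7.5604) + 11.1 * (-0.7071, -0.7071) = (11.3111 + -7.8489, 7.5604 + -7.8489) = (3.4622, -0.2885)
End effector: (3.4622, -0.2885)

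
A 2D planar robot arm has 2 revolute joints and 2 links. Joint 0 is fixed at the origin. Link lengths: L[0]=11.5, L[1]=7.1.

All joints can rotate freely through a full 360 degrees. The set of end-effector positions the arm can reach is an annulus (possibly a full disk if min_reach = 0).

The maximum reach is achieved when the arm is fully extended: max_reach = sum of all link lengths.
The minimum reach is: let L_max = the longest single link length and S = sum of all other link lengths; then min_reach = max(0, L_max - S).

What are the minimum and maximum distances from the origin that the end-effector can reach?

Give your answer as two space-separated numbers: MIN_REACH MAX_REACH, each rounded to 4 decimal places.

Link lengths: [11.5, 7.1]
max_reach = 11.5 + 7.1 = 18.6
L_max = max([11.5, 7.1]) = 11.5
S (sum of others) = 18.6 - 11.5 = 7.1
min_reach = max(0, 11.5 - 7.1) = max(0, 4.4) = 4.4

Answer: 4.4000 18.6000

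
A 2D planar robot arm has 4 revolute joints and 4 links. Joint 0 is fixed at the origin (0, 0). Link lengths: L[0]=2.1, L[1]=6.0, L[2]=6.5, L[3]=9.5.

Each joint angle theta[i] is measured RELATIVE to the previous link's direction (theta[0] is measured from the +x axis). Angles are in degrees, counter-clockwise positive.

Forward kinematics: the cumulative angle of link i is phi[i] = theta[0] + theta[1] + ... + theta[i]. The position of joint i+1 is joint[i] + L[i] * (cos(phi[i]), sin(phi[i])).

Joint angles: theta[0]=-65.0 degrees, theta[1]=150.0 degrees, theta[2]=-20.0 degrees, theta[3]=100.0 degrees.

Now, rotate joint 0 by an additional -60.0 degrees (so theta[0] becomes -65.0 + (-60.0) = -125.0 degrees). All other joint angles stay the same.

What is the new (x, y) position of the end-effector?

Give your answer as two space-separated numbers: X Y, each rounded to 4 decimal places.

joint[0] = (0.0000, 0.0000)  (base)
link 0: phi[0] = -125 = -125 deg
  cos(-125 deg) = -0.5736, sin(-125 deg) = -0.8192
  joint[1] = (0.0000, 0.0000) + 2.1 * (-0.5736, -0.8192) = (0.0000 + -1.2045, 0.0000 + -1.7202) = (-1.2045, -1.7202)
link 1: phi[1] = -125 + 150 = 25 deg
  cos(25 deg) = 0.9063, sin(25 deg) = 0.4226
  joint[2] = (-1.2045, -1.7202) + 6 * (0.9063, 0.4226) = (-1.2045 + 5.4378, -1.7202 + 2.5357) = (4.2333, 0.8155)
link 2: phi[2] = -125 + 150 + -20 = 5 deg
  cos(5 deg) = 0.9962, sin(5 deg) = 0.0872
  joint[3] = (4.2333, 0.8155) + 6.5 * (0.9962, 0.0872) = (4.2333 + 6.4753, 0.8155 + 0.5665) = (10.7086, 1.3820)
link 3: phi[3] = -125 + 150 + -20 + 100 = 105 deg
  cos(105 deg) = -0.2588, sin(105 deg) = 0.9659
  joint[4] = (10.7086, 1.3820) + 9.5 * (-0.2588, 0.9659) = (10.7086 + -2.4588, 1.3820 + 9.1763) = (8.2498, 10.5583)
End effector: (8.2498, 10.5583)

Answer: 8.2498 10.5583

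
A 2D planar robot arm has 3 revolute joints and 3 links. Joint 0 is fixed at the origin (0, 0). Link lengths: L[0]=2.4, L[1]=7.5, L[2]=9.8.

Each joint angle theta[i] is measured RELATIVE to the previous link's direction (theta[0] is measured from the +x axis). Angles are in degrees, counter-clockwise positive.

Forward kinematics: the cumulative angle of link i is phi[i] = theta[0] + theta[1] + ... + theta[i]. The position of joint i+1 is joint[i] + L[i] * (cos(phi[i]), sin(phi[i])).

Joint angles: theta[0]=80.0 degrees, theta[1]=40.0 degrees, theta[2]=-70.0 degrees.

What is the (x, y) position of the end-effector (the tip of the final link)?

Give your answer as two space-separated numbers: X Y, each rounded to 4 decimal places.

joint[0] = (0.0000, 0.0000)  (base)
link 0: phi[0] = 80 = 80 deg
  cos(80 deg) = 0.1736, sin(80 deg) = 0.9848
  joint[1] = (0.0000, 0.0000) + 2.4 * (0.1736, 0.9848) = (0.0000 + 0.4168, 0.0000 + 2.3635) = (0.4168, 2.3635)
link 1: phi[1] = 80 + 40 = 120 deg
  cos(120 deg) = -0.5000, sin(120 deg) = 0.8660
  joint[2] = (0.4168, 2.3635) + 7.5 * (-0.5000, 0.8660) = (0.4168 + -3.7500, 2.3635 + 6.4952) = (-3.3332, 8.8587)
link 2: phi[2] = 80 + 40 + -70 = 50 deg
  cos(50 deg) = 0.6428, sin(50 deg) = 0.7660
  joint[3] = (-3.3332, 8.8587) + 9.8 * (0.6428, 0.7660) = (-3.3332 + 6.2993, 8.8587 + 7.5072) = (2.9661, 16.3660)
End effector: (2.9661, 16.3660)

Answer: 2.9661 16.3660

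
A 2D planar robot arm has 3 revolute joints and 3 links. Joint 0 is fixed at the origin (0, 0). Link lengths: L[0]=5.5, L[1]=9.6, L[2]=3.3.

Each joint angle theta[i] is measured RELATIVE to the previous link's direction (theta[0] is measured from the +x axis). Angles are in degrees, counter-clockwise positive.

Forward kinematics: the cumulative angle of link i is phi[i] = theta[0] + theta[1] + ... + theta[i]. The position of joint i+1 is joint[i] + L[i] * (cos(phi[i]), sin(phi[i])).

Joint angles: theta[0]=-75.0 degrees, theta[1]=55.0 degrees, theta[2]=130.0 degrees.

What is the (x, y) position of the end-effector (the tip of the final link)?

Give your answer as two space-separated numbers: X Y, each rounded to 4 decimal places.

Answer: 9.3159 -5.4950

Derivation:
joint[0] = (0.0000, 0.0000)  (base)
link 0: phi[0] = -75 = -75 deg
  cos(-75 deg) = 0.2588, sin(-75 deg) = -0.9659
  joint[1] = (0.0000, 0.0000) + 5.5 * (0.2588, -0.9659) = (0.0000 + 1.4235, 0.0000 + -5.3126) = (1.4235, -5.3126)
link 1: phi[1] = -75 + 55 = -20 deg
  cos(-20 deg) = 0.9397, sin(-20 deg) = -0.3420
  joint[2] = (1.4235, -5.3126) + 9.6 * (0.9397, -0.3420) = (1.4235 + 9.0210, -5.3126 + -3.2834) = (10.4446, -8.5960)
link 2: phi[2] = -75 + 55 + 130 = 110 deg
  cos(110 deg) = -0.3420, sin(110 deg) = 0.9397
  joint[3] = (10.4446, -8.5960) + 3.3 * (-0.3420, 0.9397) = (10.4446 + -1.1287, -8.5960 + 3.1010) = (9.3159, -5.4950)
End effector: (9.3159, -5.4950)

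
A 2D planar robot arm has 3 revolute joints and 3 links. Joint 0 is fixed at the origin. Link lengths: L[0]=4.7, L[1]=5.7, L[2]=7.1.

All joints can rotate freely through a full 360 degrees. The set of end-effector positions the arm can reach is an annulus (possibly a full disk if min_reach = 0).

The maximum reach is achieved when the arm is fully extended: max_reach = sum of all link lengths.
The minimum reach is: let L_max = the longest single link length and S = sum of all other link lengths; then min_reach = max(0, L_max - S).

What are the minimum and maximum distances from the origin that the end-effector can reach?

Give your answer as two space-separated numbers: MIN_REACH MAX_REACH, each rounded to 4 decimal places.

Answer: 0.0000 17.5000

Derivation:
Link lengths: [4.7, 5.7, 7.1]
max_reach = 4.7 + 5.7 + 7.1 = 17.5
L_max = max([4.7, 5.7, 7.1]) = 7.1
S (sum of others) = 17.5 - 7.1 = 10.4
min_reach = max(0, 7.1 - 10.4) = max(0, -3.3) = 0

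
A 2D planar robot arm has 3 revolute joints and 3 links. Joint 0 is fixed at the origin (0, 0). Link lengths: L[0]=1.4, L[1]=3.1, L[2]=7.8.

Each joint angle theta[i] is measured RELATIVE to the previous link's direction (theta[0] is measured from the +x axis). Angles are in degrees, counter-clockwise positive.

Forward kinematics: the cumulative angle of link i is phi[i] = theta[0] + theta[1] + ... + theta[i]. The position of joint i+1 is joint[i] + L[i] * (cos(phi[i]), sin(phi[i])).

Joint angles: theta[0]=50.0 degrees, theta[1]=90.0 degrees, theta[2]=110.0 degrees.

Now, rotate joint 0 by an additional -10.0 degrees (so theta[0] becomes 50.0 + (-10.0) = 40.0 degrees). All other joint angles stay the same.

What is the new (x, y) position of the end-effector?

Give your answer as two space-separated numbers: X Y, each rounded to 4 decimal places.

joint[0] = (0.0000, 0.0000)  (base)
link 0: phi[0] = 40 = 40 deg
  cos(40 deg) = 0.7660, sin(40 deg) = 0.6428
  joint[1] = (0.0000, 0.0000) + 1.4 * (0.7660, 0.6428) = (0.0000 + 1.0725, 0.0000 + 0.8999) = (1.0725, 0.8999)
link 1: phi[1] = 40 + 90 = 130 deg
  cos(130 deg) = -0.6428, sin(130 deg) = 0.7660
  joint[2] = (1.0725, 0.8999) + 3.1 * (-0.6428, 0.7660) = (1.0725 + -1.9926, 0.8999 + 2.3747) = (-0.9202, 3.2746)
link 2: phi[2] = 40 + 90 + 110 = 240 deg
  cos(240 deg) = -0.5000, sin(240 deg) = -0.8660
  joint[3] = (-0.9202, 3.2746) + 7.8 * (-0.5000, -0.8660) = (-0.9202 + -3.9000, 3.2746 + -6.7550) = (-4.8202, -3.4804)
End effector: (-4.8202, -3.4804)

Answer: -4.8202 -3.4804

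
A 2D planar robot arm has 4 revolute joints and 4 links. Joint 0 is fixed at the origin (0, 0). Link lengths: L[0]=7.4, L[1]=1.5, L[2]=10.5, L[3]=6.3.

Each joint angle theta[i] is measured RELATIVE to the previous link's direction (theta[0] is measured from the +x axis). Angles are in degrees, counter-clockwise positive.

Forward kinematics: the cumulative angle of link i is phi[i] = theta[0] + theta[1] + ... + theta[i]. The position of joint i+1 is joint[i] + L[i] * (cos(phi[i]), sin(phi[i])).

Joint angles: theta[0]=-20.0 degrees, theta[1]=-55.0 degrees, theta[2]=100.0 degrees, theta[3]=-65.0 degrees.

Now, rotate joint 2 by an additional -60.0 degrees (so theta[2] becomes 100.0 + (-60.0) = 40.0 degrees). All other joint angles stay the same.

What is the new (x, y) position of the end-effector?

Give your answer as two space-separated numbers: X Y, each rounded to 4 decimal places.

joint[0] = (0.0000, 0.0000)  (base)
link 0: phi[0] = -20 = -20 deg
  cos(-20 deg) = 0.9397, sin(-20 deg) = -0.3420
  joint[1] = (0.0000, 0.0000) + 7.4 * (0.9397, -0.3420) = (0.0000 + 6.9537, 0.0000 + -2.5309) = (6.9537, -2.5309)
link 1: phi[1] = -20 + -55 = -75 deg
  cos(-75 deg) = 0.2588, sin(-75 deg) = -0.9659
  joint[2] = (6.9537, -2.5309) + 1.5 * (0.2588, -0.9659) = (6.9537 + 0.3882, -2.5309 + -1.4489) = (7.3420, -3.9798)
link 2: phi[2] = -20 + -55 + 40 = -35 deg
  cos(-35 deg) = 0.8192, sin(-35 deg) = -0.5736
  joint[3] = (7.3420, -3.9798) + 10.5 * (0.8192, -0.5736) = (7.3420 + 8.6011, -3.9798 + -6.0226) = (15.9431, -10.0024)
link 3: phi[3] = -20 + -55 + 40 + -65 = -100 deg
  cos(-100 deg) = -0.1736, sin(-100 deg) = -0.9848
  joint[4] = (15.9431, -10.0024) + 6.3 * (-0.1736, -0.9848) = (15.9431 + -1.0940, -10.0024 + -6.2043) = (14.8491, -16.2067)
End effector: (14.8491, -16.2067)

Answer: 14.8491 -16.2067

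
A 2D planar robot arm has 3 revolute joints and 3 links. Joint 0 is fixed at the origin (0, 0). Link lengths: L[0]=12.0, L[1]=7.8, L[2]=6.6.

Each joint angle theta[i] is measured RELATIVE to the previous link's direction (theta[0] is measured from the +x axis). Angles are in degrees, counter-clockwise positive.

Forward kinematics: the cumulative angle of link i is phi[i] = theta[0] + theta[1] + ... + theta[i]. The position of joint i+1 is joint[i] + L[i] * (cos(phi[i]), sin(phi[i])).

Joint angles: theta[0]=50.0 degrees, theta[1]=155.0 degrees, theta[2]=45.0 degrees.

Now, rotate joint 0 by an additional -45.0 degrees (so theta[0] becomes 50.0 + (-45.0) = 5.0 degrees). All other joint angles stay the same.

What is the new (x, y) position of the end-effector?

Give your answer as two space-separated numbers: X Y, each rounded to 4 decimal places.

joint[0] = (0.0000, 0.0000)  (base)
link 0: phi[0] = 5 = 5 deg
  cos(5 deg) = 0.9962, sin(5 deg) = 0.0872
  joint[1] = (0.0000, 0.0000) + 12 * (0.9962, 0.0872) = (0.0000 + 11.9543, 0.0000 + 1.0459) = (11.9543, 1.0459)
link 1: phi[1] = 5 + 155 = 160 deg
  cos(160 deg) = -0.9397, sin(160 deg) = 0.3420
  joint[2] = (11.9543, 1.0459) + 7.8 * (-0.9397, 0.3420) = (11.9543 + -7.3296, 1.0459 + 2.6678) = (4.6247, 3.7136)
link 2: phi[2] = 5 + 155 + 45 = 205 deg
  cos(205 deg) = -0.9063, sin(205 deg) = -0.4226
  joint[3] = (4.6247, 3.7136) + 6.6 * (-0.9063, -0.4226) = (4.6247 + -5.9816, 3.7136 + -2.7893) = (-1.3569, 0.9243)
End effector: (-1.3569, 0.9243)

Answer: -1.3569 0.9243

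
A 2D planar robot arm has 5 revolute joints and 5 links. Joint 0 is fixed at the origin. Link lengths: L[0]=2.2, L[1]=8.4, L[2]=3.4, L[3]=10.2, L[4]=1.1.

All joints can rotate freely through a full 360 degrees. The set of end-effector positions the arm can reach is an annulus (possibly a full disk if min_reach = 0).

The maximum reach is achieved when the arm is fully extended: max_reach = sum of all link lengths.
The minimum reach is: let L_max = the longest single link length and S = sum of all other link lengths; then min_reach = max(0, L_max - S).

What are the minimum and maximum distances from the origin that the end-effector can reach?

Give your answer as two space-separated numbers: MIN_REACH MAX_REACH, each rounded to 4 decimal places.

Link lengths: [2.2, 8.4, 3.4, 10.2, 1.1]
max_reach = 2.2 + 8.4 + 3.4 + 10.2 + 1.1 = 25.3
L_max = max([2.2, 8.4, 3.4, 10.2, 1.1]) = 10.2
S (sum of others) = 25.3 - 10.2 = 15.1
min_reach = max(0, 10.2 - 15.1) = max(0, -4.9) = 0

Answer: 0.0000 25.3000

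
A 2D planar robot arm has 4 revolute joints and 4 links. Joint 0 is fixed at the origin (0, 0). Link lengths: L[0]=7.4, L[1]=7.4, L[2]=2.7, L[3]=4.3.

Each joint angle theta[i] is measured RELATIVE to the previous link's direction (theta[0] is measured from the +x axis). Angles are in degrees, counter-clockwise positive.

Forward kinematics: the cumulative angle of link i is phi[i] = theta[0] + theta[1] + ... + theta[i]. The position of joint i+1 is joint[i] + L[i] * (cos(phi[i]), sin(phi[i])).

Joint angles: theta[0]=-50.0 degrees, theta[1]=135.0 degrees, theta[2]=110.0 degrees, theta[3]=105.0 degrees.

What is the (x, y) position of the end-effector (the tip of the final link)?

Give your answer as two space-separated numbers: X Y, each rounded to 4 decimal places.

joint[0] = (0.0000, 0.0000)  (base)
link 0: phi[0] = -50 = -50 deg
  cos(-50 deg) = 0.6428, sin(-50 deg) = -0.7660
  joint[1] = (0.0000, 0.0000) + 7.4 * (0.6428, -0.7660) = (0.0000 + 4.7566, 0.0000 + -5.6687) = (4.7566, -5.6687)
link 1: phi[1] = -50 + 135 = 85 deg
  cos(85 deg) = 0.0872, sin(85 deg) = 0.9962
  joint[2] = (4.7566, -5.6687) + 7.4 * (0.0872, 0.9962) = (4.7566 + 0.6450, -5.6687 + 7.3718) = (5.4016, 1.7031)
link 2: phi[2] = -50 + 135 + 110 = 195 deg
  cos(195 deg) = -0.9659, sin(195 deg) = -0.2588
  joint[3] = (5.4016, 1.7031) + 2.7 * (-0.9659, -0.2588) = (5.4016 + -2.6080, 1.7031 + -0.6988) = (2.7936, 1.0043)
link 3: phi[3] = -50 + 135 + 110 + 105 = 300 deg
  cos(300 deg) = 0.5000, sin(300 deg) = -0.8660
  joint[4] = (2.7936, 1.0043) + 4.3 * (0.5000, -0.8660) = (2.7936 + 2.1500, 1.0043 + -3.7239) = (4.9436, -2.7196)
End effector: (4.9436, -2.7196)

Answer: 4.9436 -2.7196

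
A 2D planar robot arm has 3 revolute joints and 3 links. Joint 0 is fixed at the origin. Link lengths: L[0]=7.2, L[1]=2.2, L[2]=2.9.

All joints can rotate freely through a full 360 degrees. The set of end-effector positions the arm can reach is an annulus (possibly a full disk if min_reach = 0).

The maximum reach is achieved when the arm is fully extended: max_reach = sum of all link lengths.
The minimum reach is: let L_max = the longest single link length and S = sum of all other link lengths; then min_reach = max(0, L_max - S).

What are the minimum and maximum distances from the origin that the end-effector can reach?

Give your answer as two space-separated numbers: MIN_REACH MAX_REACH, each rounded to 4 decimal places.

Answer: 2.1000 12.3000

Derivation:
Link lengths: [7.2, 2.2, 2.9]
max_reach = 7.2 + 2.2 + 2.9 = 12.3
L_max = max([7.2, 2.2, 2.9]) = 7.2
S (sum of others) = 12.3 - 7.2 = 5.1
min_reach = max(0, 7.2 - 5.1) = max(0, 2.1) = 2.1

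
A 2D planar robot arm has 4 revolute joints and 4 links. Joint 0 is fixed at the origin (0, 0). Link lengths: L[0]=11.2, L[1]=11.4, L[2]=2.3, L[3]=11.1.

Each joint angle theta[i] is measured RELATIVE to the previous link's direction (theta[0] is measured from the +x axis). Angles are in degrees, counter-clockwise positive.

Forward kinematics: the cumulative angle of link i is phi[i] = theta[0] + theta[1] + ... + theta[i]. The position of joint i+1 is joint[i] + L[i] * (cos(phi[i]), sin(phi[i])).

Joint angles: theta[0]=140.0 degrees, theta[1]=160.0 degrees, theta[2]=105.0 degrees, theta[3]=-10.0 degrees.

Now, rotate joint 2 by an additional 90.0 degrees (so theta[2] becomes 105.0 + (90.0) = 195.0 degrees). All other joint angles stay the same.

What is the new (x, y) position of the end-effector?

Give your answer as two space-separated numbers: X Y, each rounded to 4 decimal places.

Answer: -10.8727 8.0455

Derivation:
joint[0] = (0.0000, 0.0000)  (base)
link 0: phi[0] = 140 = 140 deg
  cos(140 deg) = -0.7660, sin(140 deg) = 0.6428
  joint[1] = (0.0000, 0.0000) + 11.2 * (-0.7660, 0.6428) = (0.0000 + -8.5797, 0.0000 + 7.1992) = (-8.5797, 7.1992)
link 1: phi[1] = 140 + 160 = 300 deg
  cos(300 deg) = 0.5000, sin(300 deg) = -0.8660
  joint[2] = (-8.5797, 7.1992) + 11.4 * (0.5000, -0.8660) = (-8.5797 + 5.7000, 7.1992 + -9.8727) = (-2.8797, -2.6735)
link 2: phi[2] = 140 + 160 + 195 = 495 deg
  cos(495 deg) = -0.7071, sin(495 deg) = 0.7071
  joint[3] = (-2.8797, -2.6735) + 2.3 * (-0.7071, 0.7071) = (-2.8797 + -1.6263, -2.6735 + 1.6263) = (-4.5060, -1.0471)
link 3: phi[3] = 140 + 160 + 195 + -10 = 485 deg
  cos(485 deg) = -0.5736, sin(485 deg) = 0.8192
  joint[4] = (-4.5060, -1.0471) + 11.1 * (-0.5736, 0.8192) = (-4.5060 + -6.3667, -1.0471 + 9.0926) = (-10.8727, 8.0455)
End effector: (-10.8727, 8.0455)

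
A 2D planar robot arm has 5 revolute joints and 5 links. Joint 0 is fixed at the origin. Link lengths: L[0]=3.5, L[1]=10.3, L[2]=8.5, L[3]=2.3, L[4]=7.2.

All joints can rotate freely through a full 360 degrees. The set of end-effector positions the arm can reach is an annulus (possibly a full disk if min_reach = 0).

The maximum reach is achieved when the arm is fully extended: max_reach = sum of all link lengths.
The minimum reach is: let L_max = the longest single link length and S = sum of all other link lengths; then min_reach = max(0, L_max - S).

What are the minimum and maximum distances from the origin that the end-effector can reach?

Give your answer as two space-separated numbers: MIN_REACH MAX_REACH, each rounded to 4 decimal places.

Link lengths: [3.5, 10.3, 8.5, 2.3, 7.2]
max_reach = 3.5 + 10.3 + 8.5 + 2.3 + 7.2 = 31.8
L_max = max([3.5, 10.3, 8.5, 2.3, 7.2]) = 10.3
S (sum of others) = 31.8 - 10.3 = 21.5
min_reach = max(0, 10.3 - 21.5) = max(0, -11.2) = 0

Answer: 0.0000 31.8000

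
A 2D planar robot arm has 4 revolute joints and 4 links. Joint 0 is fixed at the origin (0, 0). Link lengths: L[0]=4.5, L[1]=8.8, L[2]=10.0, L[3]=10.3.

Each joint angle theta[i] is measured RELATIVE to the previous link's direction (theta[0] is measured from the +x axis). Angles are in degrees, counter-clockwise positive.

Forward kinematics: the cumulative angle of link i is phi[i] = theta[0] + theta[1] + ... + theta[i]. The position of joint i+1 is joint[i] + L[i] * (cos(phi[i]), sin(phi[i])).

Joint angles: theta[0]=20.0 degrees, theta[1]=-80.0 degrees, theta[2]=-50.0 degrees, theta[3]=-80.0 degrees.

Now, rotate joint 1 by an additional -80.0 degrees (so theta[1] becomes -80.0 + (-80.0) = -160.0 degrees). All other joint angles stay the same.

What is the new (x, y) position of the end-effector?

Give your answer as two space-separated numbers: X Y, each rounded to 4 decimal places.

Answer: -12.3607 7.9190

Derivation:
joint[0] = (0.0000, 0.0000)  (base)
link 0: phi[0] = 20 = 20 deg
  cos(20 deg) = 0.9397, sin(20 deg) = 0.3420
  joint[1] = (0.0000, 0.0000) + 4.5 * (0.9397, 0.3420) = (0.0000 + 4.2286, 0.0000 + 1.5391) = (4.2286, 1.5391)
link 1: phi[1] = 20 + -160 = -140 deg
  cos(-140 deg) = -0.7660, sin(-140 deg) = -0.6428
  joint[2] = (4.2286, 1.5391) + 8.8 * (-0.7660, -0.6428) = (4.2286 + -6.7412, 1.5391 + -5.6565) = (-2.5126, -4.1174)
link 2: phi[2] = 20 + -160 + -50 = -190 deg
  cos(-190 deg) = -0.9848, sin(-190 deg) = 0.1736
  joint[3] = (-2.5126, -4.1174) + 10 * (-0.9848, 0.1736) = (-2.5126 + -9.8481, -4.1174 + 1.7365) = (-12.3607, -2.3810)
link 3: phi[3] = 20 + -160 + -50 + -80 = -270 deg
  cos(-270 deg) = -0.0000, sin(-270 deg) = 1.0000
  joint[4] = (-12.3607, -2.3810) + 10.3 * (-0.0000, 1.0000) = (-12.3607 + -0.0000, -2.3810 + 10.3000) = (-12.3607, 7.9190)
End effector: (-12.3607, 7.9190)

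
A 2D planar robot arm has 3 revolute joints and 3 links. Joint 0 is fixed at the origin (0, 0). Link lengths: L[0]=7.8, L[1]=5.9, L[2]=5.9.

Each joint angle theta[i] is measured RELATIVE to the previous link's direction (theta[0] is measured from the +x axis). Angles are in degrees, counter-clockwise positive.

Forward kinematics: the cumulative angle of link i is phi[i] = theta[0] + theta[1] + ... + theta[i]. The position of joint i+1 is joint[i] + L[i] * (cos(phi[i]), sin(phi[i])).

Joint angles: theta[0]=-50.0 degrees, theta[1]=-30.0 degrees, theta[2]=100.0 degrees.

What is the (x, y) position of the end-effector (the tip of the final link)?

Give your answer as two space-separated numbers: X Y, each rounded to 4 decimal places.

Answer: 11.5825 -9.7676

Derivation:
joint[0] = (0.0000, 0.0000)  (base)
link 0: phi[0] = -50 = -50 deg
  cos(-50 deg) = 0.6428, sin(-50 deg) = -0.7660
  joint[1] = (0.0000, 0.0000) + 7.8 * (0.6428, -0.7660) = (0.0000 + 5.0137, 0.0000 + -5.9751) = (5.0137, -5.9751)
link 1: phi[1] = -50 + -30 = -80 deg
  cos(-80 deg) = 0.1736, sin(-80 deg) = -0.9848
  joint[2] = (5.0137, -5.9751) + 5.9 * (0.1736, -0.9848) = (5.0137 + 1.0245, -5.9751 + -5.8104) = (6.0383, -11.7855)
link 2: phi[2] = -50 + -30 + 100 = 20 deg
  cos(20 deg) = 0.9397, sin(20 deg) = 0.3420
  joint[3] = (6.0383, -11.7855) + 5.9 * (0.9397, 0.3420) = (6.0383 + 5.5442, -11.7855 + 2.0179) = (11.5825, -9.7676)
End effector: (11.5825, -9.7676)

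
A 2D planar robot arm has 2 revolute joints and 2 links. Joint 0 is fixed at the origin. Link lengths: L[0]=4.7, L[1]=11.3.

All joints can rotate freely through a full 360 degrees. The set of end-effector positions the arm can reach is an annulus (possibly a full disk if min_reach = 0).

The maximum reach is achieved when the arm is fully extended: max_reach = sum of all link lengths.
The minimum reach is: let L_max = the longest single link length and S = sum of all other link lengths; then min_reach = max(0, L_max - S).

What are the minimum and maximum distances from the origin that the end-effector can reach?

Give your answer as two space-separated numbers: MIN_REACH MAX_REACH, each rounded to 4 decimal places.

Answer: 6.6000 16.0000

Derivation:
Link lengths: [4.7, 11.3]
max_reach = 4.7 + 11.3 = 16
L_max = max([4.7, 11.3]) = 11.3
S (sum of others) = 16 - 11.3 = 4.7
min_reach = max(0, 11.3 - 4.7) = max(0, 6.6) = 6.6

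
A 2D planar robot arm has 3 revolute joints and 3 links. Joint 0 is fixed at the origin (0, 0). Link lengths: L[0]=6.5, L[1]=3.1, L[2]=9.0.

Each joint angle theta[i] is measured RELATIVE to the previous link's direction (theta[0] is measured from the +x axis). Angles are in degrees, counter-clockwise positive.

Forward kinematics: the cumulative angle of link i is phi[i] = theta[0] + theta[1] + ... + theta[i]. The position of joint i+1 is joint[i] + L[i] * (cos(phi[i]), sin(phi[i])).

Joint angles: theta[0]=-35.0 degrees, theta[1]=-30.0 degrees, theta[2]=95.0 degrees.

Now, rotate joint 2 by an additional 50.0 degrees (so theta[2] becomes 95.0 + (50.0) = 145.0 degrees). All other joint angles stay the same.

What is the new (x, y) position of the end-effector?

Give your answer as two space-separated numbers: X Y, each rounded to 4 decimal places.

Answer: 8.1974 2.3255

Derivation:
joint[0] = (0.0000, 0.0000)  (base)
link 0: phi[0] = -35 = -35 deg
  cos(-35 deg) = 0.8192, sin(-35 deg) = -0.5736
  joint[1] = (0.0000, 0.0000) + 6.5 * (0.8192, -0.5736) = (0.0000 + 5.3245, 0.0000 + -3.7282) = (5.3245, -3.7282)
link 1: phi[1] = -35 + -30 = -65 deg
  cos(-65 deg) = 0.4226, sin(-65 deg) = -0.9063
  joint[2] = (5.3245, -3.7282) + 3.1 * (0.4226, -0.9063) = (5.3245 + 1.3101, -3.7282 + -2.8096) = (6.6346, -6.5378)
link 2: phi[2] = -35 + -30 + 145 = 80 deg
  cos(80 deg) = 0.1736, sin(80 deg) = 0.9848
  joint[3] = (6.6346, -6.5378) + 9 * (0.1736, 0.9848) = (6.6346 + 1.5628, -6.5378 + 8.8633) = (8.1974, 2.3255)
End effector: (8.1974, 2.3255)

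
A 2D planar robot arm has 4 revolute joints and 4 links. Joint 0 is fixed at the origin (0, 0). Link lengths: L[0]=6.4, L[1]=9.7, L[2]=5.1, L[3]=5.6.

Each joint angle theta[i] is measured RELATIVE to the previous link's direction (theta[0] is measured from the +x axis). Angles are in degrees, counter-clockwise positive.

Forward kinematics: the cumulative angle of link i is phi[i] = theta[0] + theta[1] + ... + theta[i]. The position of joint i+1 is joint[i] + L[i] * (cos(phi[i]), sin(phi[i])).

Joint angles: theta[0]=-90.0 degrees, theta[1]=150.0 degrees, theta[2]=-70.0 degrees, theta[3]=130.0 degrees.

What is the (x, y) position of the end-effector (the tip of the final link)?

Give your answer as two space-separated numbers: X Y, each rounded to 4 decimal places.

Answer: 7.0725 5.9646

Derivation:
joint[0] = (0.0000, 0.0000)  (base)
link 0: phi[0] = -90 = -90 deg
  cos(-90 deg) = 0.0000, sin(-90 deg) = -1.0000
  joint[1] = (0.0000, 0.0000) + 6.4 * (0.0000, -1.0000) = (0.0000 + 0.0000, 0.0000 + -6.4000) = (0.0000, -6.4000)
link 1: phi[1] = -90 + 150 = 60 deg
  cos(60 deg) = 0.5000, sin(60 deg) = 0.8660
  joint[2] = (0.0000, -6.4000) + 9.7 * (0.5000, 0.8660) = (0.0000 + 4.8500, -6.4000 + 8.4004) = (4.8500, 2.0004)
link 2: phi[2] = -90 + 150 + -70 = -10 deg
  cos(-10 deg) = 0.9848, sin(-10 deg) = -0.1736
  joint[3] = (4.8500, 2.0004) + 5.1 * (0.9848, -0.1736) = (4.8500 + 5.0225, 2.0004 + -0.8856) = (9.8725, 1.1148)
link 3: phi[3] = -90 + 150 + -70 + 130 = 120 deg
  cos(120 deg) = -0.5000, sin(120 deg) = 0.8660
  joint[4] = (9.8725, 1.1148) + 5.6 * (-0.5000, 0.8660) = (9.8725 + -2.8000, 1.1148 + 4.8497) = (7.0725, 5.9646)
End effector: (7.0725, 5.9646)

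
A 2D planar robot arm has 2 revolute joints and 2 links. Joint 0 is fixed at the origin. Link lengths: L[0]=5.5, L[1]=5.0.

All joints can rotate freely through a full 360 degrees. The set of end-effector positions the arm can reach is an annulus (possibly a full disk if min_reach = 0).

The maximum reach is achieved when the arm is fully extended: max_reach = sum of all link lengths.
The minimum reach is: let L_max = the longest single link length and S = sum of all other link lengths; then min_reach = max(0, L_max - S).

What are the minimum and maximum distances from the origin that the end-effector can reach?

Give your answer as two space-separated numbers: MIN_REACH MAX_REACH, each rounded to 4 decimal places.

Link lengths: [5.5, 5.0]
max_reach = 5.5 + 5 = 10.5
L_max = max([5.5, 5.0]) = 5.5
S (sum of others) = 10.5 - 5.5 = 5
min_reach = max(0, 5.5 - 5) = max(0, 0.5) = 0.5

Answer: 0.5000 10.5000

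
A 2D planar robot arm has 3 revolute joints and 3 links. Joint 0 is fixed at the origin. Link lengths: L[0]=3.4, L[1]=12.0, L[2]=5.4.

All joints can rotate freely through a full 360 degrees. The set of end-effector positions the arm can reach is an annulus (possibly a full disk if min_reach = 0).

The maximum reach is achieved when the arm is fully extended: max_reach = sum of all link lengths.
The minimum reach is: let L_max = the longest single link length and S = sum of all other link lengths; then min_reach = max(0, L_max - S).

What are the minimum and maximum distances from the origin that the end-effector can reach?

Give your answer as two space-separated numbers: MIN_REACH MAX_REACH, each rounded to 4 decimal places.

Link lengths: [3.4, 12.0, 5.4]
max_reach = 3.4 + 12 + 5.4 = 20.8
L_max = max([3.4, 12.0, 5.4]) = 12
S (sum of others) = 20.8 - 12 = 8.8
min_reach = max(0, 12 - 8.8) = max(0, 3.2) = 3.2

Answer: 3.2000 20.8000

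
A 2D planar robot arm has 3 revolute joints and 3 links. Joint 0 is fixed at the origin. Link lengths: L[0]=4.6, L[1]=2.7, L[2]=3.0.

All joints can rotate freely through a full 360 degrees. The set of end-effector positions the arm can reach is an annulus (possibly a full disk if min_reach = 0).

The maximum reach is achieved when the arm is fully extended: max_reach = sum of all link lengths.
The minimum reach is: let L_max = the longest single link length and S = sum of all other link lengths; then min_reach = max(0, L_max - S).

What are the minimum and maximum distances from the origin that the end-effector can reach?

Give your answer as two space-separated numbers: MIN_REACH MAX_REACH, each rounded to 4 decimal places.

Link lengths: [4.6, 2.7, 3.0]
max_reach = 4.6 + 2.7 + 3 = 10.3
L_max = max([4.6, 2.7, 3.0]) = 4.6
S (sum of others) = 10.3 - 4.6 = 5.7
min_reach = max(0, 4.6 - 5.7) = max(0, -1.1) = 0

Answer: 0.0000 10.3000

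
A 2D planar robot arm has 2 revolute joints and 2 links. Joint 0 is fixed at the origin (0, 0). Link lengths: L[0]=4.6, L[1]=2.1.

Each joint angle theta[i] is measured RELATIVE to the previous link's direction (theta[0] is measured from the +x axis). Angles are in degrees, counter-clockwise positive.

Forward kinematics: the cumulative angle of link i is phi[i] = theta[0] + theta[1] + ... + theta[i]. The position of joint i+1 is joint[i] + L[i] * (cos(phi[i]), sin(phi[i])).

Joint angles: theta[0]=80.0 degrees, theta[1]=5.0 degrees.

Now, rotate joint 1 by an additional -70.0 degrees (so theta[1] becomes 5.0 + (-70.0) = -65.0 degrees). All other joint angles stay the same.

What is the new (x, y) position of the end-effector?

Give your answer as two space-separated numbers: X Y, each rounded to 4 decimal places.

joint[0] = (0.0000, 0.0000)  (base)
link 0: phi[0] = 80 = 80 deg
  cos(80 deg) = 0.1736, sin(80 deg) = 0.9848
  joint[1] = (0.0000, 0.0000) + 4.6 * (0.1736, 0.9848) = (0.0000 + 0.7988, 0.0000 + 4.5301) = (0.7988, 4.5301)
link 1: phi[1] = 80 + -65 = 15 deg
  cos(15 deg) = 0.9659, sin(15 deg) = 0.2588
  joint[2] = (0.7988, 4.5301) + 2.1 * (0.9659, 0.2588) = (0.7988 + 2.0284, 4.5301 + 0.5435) = (2.8272, 5.0736)
End effector: (2.8272, 5.0736)

Answer: 2.8272 5.0736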